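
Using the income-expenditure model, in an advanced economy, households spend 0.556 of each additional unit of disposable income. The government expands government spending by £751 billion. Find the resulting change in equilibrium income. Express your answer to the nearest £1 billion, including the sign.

+£1,691 billion

Expenditure multiplier = 1/(1 − MPC) = 1/(1 − 0.556) = 1/0.444 ≈ 2.252.
ΔY = k × ΔG = (+£751 billion) / 0.444 ≈ +£1,691 billion.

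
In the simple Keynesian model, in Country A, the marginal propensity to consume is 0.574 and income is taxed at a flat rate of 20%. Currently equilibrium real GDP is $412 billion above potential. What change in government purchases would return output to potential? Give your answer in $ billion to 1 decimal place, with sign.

Spending multiplier = 1/(1 − c(1−t)) = 1/(1 − 0.574×0.8) = 1/0.5408 ≈ 1.849.
Need ΔY = −$412 billion, so ΔG = ΔY/k = (−$412 billion) × 0.5408 ≈ −$222.8 billion.
The government should cut government purchases by $222.8 billion.

−$222.8 billion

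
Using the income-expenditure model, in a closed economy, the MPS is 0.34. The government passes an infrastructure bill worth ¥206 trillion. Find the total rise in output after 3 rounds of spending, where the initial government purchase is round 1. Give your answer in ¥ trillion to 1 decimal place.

MPC = 1 − MPS = 1 − 0.34 = 0.66.
Round 1 adds ΔG = ¥206 trillion; each later round is MPC = 0.66 times the previous.
After 3 rounds: 206 + 135.96 + 89.7336 = ΔG·(1 − c^3)/(1 − c) = 206 × (1 − 0.287496)/0.34 ≈ ¥431.7 trillion.

¥431.7 trillion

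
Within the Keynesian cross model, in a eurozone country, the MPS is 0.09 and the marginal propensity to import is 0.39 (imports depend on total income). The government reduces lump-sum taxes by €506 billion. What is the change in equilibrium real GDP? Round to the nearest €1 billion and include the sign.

+€959 billion

MPC = 1 − MPS = 1 − 0.09 = 0.91.
A lump-sum tax change of −€506 billion shifts disposable income by +€506 billion; first-round consumption changes by −c × ΔT = −0.91 × (−€506 billion) = +€460.46 billion.
Expenditure multiplier = 1/(1 − c + m) = 1/(1 − 0.91 + 0.39) = 1/0.48 ≈ 2.083.
The tax multiplier is −c × k ≈ −1.896, so ΔY = k × (−c·ΔT) = (+€460.46 billion) / 0.48 ≈ +€959 billion.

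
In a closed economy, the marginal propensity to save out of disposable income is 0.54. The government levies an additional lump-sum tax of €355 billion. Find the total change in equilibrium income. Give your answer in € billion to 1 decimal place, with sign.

MPC = 1 − MPS = 1 − 0.54 = 0.46.
A lump-sum tax change of +€355 billion shifts disposable income by −€355 billion; first-round consumption changes by −c × ΔT = −0.46 × (+€355 billion) = −€163.3 billion.
Expenditure multiplier = 1/(1 − MPC) = 1/(1 − 0.46) = 1/0.54 ≈ 1.852.
The tax multiplier is −c × k ≈ −0.852, so ΔY = k × (−c·ΔT) = (−€163.3 billion) / 0.54 ≈ −€302.4 billion.

−€302.4 billion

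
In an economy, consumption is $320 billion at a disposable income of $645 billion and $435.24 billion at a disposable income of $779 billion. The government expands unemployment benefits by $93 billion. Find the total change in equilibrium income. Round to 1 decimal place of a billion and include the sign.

+$571.3 billion

MPC = ΔC/ΔYd = (435.24 − 320)/(779 − 645) = 115.24/134 = 0.86.
The transfer change shifts disposable income by +$93 billion, so first-round consumption changes by c·ΔTR = 0.86 × (+$93 billion) = +$79.98 billion.
Expenditure multiplier = 1/(1 − MPC) = 1/(1 − 0.86) = 1/0.14 ≈ 7.143.
The transfer multiplier is c × k ≈ 6.143, so ΔY = k × (c·ΔTR) = (+$79.98 billion) / 0.14 ≈ +$571.3 billion.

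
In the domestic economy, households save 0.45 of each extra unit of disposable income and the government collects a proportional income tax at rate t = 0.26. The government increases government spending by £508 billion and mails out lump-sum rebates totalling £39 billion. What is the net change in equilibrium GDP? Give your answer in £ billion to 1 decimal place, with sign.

+£892.8 billion

MPC = 1 − MPS = 1 − 0.45 = 0.55.
Expenditure multiplier = 1/(1 − c(1−t)) = 1/(1 − 0.55×0.74) = 1/0.593 ≈ 1.686.
ΔG contributes k·ΔG = (+£508 billion) / 0.593 ≈ +£856.7 billion.
ΔT of −£39 billion changes first-round spending by −c·ΔT = +£21.45 billion, contributing k·(−c·ΔT) = (+£21.45 billion) / 0.593 ≈ +£36.2 billion.
Net ΔY = k(ΔG − c·ΔT) = (+£529.45 billion) / 0.593 ≈ +£892.8 billion.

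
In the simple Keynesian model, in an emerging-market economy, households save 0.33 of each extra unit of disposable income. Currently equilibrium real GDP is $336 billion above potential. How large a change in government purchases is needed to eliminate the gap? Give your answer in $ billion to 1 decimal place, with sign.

−$110.9 billion

MPC = 1 − MPS = 1 − 0.33 = 0.67.
Spending multiplier = 1/(1 − MPC) = 1/(1 − 0.67) = 1/0.33 ≈ 3.03.
Need ΔY = −$336 billion, so ΔG = ΔY/k = (−$336 billion) × 0.33 ≈ −$110.9 billion.
The government should cut government purchases by $110.9 billion.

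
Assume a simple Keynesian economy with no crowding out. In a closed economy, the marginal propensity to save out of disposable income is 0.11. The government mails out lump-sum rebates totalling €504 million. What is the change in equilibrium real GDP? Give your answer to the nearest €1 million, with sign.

+€4,078 million

MPC = 1 − MPS = 1 − 0.11 = 0.89.
A lump-sum tax change of −€504 million shifts disposable income by +€504 million; first-round consumption changes by −c × ΔT = −0.89 × (−€504 million) = +€448.56 million.
Expenditure multiplier = 1/(1 − MPC) = 1/(1 − 0.89) = 1/0.11 ≈ 9.091.
The tax multiplier is −c × k ≈ −8.091, so ΔY = k × (−c·ΔT) = (+€448.56 million) / 0.11 ≈ +€4,078 million.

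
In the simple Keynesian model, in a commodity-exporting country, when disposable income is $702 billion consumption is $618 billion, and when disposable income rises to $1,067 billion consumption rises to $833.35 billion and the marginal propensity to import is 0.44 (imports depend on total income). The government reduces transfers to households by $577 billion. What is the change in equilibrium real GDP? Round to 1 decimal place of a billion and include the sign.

MPC = ΔC/ΔYd = (833.35 − 618)/(1,067 − 702) = 215.35/365 = 0.59.
The transfer change shifts disposable income by −$577 billion, so first-round consumption changes by c·ΔTR = 0.59 × (−$577 billion) = −$340.43 billion.
Expenditure multiplier = 1/(1 − c + m) = 1/(1 − 0.59 + 0.44) = 1/0.85 ≈ 1.176.
The transfer multiplier is c × k ≈ 0.694, so ΔY = k × (c·ΔTR) = (−$340.43 billion) / 0.85 ≈ −$400.5 billion.

−$400.5 billion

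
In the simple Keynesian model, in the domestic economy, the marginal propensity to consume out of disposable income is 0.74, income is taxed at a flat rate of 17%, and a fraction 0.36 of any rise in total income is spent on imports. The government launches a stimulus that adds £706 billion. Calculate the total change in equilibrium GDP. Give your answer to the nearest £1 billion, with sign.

+£947 billion

Expenditure multiplier = 1/(1 − c(1−t) + m) = 1/(1 − 0.74×0.83 + 0.36) = 1/0.7458 ≈ 1.341.
ΔY = k × ΔG = (+£706 billion) / 0.7458 ≈ +£947 billion.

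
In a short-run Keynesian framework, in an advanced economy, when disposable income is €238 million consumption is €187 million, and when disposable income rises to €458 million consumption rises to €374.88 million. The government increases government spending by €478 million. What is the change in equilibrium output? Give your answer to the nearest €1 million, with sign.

+€3,274 million

MPC = ΔC/ΔYd = (374.88 − 187)/(458 − 238) = 187.88/220 = 0.854.
Spending multiplier = 1/(1 − MPC) = 1/(1 − 0.854) = 1/0.146 ≈ 6.849.
ΔY = k × ΔG = (+€478 million) / 0.146 ≈ +€3,274 million.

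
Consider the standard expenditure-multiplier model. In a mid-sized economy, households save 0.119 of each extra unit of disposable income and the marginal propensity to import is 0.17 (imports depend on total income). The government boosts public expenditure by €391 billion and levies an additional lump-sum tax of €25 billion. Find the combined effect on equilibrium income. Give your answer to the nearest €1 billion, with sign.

MPC = 1 − MPS = 1 − 0.119 = 0.881.
Expenditure multiplier = 1/(1 − c + m) = 1/(1 − 0.881 + 0.17) = 1/0.289 ≈ 3.46.
ΔG contributes k·ΔG = (+€391 billion) / 0.289 ≈ +€1,352.9 billion.
ΔT of +€25 billion changes first-round spending by −c·ΔT = −€22.025 billion, contributing k·(−c·ΔT) = (−€22.025 billion) / 0.289 ≈ −€76.2 billion.
Net ΔY = k(ΔG − c·ΔT) = (+€368.975 billion) / 0.289 ≈ +€1,277 billion.

+€1,277 billion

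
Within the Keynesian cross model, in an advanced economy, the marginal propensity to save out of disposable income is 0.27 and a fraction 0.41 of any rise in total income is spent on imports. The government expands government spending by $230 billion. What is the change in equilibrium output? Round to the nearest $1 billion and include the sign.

MPC = 1 − MPS = 1 − 0.27 = 0.73.
Expenditure multiplier = 1/(1 − c + m) = 1/(1 − 0.73 + 0.41) = 1/0.68 ≈ 1.471.
ΔY = k × ΔG = (+$230 billion) / 0.68 ≈ +$338 billion.

+$338 billion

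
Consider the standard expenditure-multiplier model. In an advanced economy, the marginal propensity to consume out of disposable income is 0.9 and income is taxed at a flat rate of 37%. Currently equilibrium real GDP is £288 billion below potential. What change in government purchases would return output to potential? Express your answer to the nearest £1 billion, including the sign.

+£125 billion

Spending multiplier = 1/(1 − c(1−t)) = 1/(1 − 0.9×0.63) = 1/0.433 ≈ 2.309.
Need ΔY = +£288 billion, so ΔG = ΔY/k = (+£288 billion) × 0.433 ≈ +£125 billion.
The government should increase government purchases by £125 billion.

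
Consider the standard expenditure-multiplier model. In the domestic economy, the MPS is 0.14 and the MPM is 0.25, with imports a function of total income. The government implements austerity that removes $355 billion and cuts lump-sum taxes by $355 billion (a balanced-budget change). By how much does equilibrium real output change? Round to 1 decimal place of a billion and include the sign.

−$127.4 billion

MPC = 1 − MPS = 1 − 0.14 = 0.86.
Expenditure multiplier = 1/(1 − c + m) = 1/(1 − 0.86 + 0.25) = 1/0.39 ≈ 2.564.
ΔG contributes k·ΔG = (−$355 billion) / 0.39 ≈ −$910.3 billion.
ΔT of −$355 billion changes first-round spending by −c·ΔT = +$305.3 billion, contributing k·(−c·ΔT) = (+$305.3 billion) / 0.39 ≈ +$782.8 billion.
Net ΔY = k(ΔG − c·ΔT) = (−$49.7 billion) / 0.39 ≈ −$127.4 billion.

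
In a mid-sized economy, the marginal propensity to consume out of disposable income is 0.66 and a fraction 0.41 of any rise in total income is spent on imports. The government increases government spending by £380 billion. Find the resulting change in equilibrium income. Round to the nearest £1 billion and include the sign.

Expenditure multiplier = 1/(1 − c + m) = 1/(1 − 0.66 + 0.41) = 1/0.75 ≈ 1.333.
ΔY = k × ΔG = (+£380 billion) / 0.75 ≈ +£507 billion.

+£507 billion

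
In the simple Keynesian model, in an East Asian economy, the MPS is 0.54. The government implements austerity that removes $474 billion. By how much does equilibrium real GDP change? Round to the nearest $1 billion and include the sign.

MPC = 1 − MPS = 1 − 0.54 = 0.46.
Government-spending multiplier = 1/(1 − MPC) = 1/(1 − 0.46) = 1/0.54 ≈ 1.852.
ΔY = k × ΔG = (−$474 billion) / 0.54 ≈ −$878 billion.

−$878 billion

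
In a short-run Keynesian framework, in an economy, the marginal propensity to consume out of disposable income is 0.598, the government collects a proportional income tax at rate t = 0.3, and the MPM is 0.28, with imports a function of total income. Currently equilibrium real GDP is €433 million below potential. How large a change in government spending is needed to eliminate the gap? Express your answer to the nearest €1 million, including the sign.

+€373 million

Spending multiplier = 1/(1 − c(1−t) + m) = 1/(1 − 0.598×0.7 + 0.28) = 1/0.8614 ≈ 1.161.
Need ΔY = +€433 million, so ΔG = ΔY/k = (+€433 million) × 0.8614 ≈ +€373 million.
The government should increase government spending by €373 million.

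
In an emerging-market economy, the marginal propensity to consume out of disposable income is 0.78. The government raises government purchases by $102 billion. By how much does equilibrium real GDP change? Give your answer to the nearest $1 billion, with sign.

Expenditure multiplier = 1/(1 − MPC) = 1/(1 − 0.78) = 1/0.22 ≈ 4.545.
ΔY = k × ΔG = (+$102 billion) / 0.22 ≈ +$464 billion.

+$464 billion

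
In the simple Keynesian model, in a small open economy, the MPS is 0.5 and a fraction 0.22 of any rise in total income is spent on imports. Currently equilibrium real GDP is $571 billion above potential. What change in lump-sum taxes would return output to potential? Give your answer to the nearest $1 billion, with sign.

+$822 billion

MPC = 1 − MPS = 1 − 0.5 = 0.5.
Spending multiplier = 1/(1 − c + m) = 1/(1 − 0.5 + 0.22) = 1/0.72 ≈ 1.389.
Tax multiplier = −c·k = −0.5/0.72 ≈ −0.694. Need ΔY = −$571 billion, so ΔT = ΔY/(−c·k) = −(−$571 billion) × 0.72 / 0.5 ≈ +$822 billion.
The government should raise lump-sum taxes by $822 billion.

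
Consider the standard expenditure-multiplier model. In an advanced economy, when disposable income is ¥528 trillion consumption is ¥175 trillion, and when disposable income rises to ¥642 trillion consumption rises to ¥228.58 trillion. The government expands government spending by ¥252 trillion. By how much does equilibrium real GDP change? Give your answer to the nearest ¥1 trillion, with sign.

+¥475 trillion

MPC = ΔC/ΔYd = (228.58 − 175)/(642 − 528) = 53.58/114 = 0.47.
Expenditure multiplier = 1/(1 − MPC) = 1/(1 − 0.47) = 1/0.53 ≈ 1.887.
ΔY = k × ΔG = (+¥252 trillion) / 0.53 ≈ +¥475 trillion.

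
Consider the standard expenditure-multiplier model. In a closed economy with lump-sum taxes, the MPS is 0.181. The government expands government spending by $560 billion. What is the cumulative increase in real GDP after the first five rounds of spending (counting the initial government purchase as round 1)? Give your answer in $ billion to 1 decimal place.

MPC = 1 − MPS = 1 − 0.181 = 0.819.
Round 1 adds ΔG = $560 billion; each later round is MPC = 0.819 times the previous.
After 5 rounds: 560 + 458.64 + 375.62616 + 307.63782504 + 251.95537870776 = ΔG·(1 − c^5)/(1 − c) = 560 × (1 − 0.368484741360099)/0.181 ≈ $1,953.9 billion.

$1,953.9 billion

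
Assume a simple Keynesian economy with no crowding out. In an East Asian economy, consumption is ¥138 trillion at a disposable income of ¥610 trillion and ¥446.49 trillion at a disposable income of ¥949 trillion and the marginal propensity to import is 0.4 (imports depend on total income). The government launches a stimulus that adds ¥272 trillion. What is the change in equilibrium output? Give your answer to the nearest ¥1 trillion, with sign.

+¥555 trillion

MPC = ΔC/ΔYd = (446.49 − 138)/(949 − 610) = 308.49/339 = 0.91.
Spending multiplier = 1/(1 − c + m) = 1/(1 − 0.91 + 0.4) = 1/0.49 ≈ 2.041.
ΔY = k × ΔG = (+¥272 trillion) / 0.49 ≈ +¥555 trillion.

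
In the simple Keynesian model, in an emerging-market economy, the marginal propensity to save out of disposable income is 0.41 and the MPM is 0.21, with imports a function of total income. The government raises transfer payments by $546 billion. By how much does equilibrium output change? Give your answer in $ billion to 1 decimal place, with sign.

+$519.6 billion

MPC = 1 − MPS = 1 − 0.41 = 0.59.
The transfer change shifts disposable income by +$546 billion, so first-round consumption changes by c·ΔTR = 0.59 × (+$546 billion) = +$322.14 billion.
Expenditure multiplier = 1/(1 − c + m) = 1/(1 − 0.59 + 0.21) = 1/0.62 ≈ 1.613.
The transfer multiplier is c × k ≈ 0.952, so ΔY = k × (c·ΔTR) = (+$322.14 billion) / 0.62 ≈ +$519.6 billion.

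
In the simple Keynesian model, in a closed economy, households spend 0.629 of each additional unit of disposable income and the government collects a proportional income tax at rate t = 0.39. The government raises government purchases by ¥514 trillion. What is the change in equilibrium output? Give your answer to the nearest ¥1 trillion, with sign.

Expenditure multiplier = 1/(1 − c(1−t)) = 1/(1 − 0.629×0.61) = 1/0.61631 ≈ 1.623.
ΔY = k × ΔG = (+¥514 trillion) / 0.61631 ≈ +¥834 trillion.

+¥834 trillion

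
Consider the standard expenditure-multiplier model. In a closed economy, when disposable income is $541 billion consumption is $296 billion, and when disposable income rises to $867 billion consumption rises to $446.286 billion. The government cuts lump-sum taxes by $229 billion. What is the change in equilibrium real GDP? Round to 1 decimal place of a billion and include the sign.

MPC = ΔC/ΔYd = (446.286 − 296)/(867 − 541) = 150.286/326 = 0.461.
A lump-sum tax change of −$229 billion shifts disposable income by +$229 billion; first-round consumption changes by −c × ΔT = −0.461 × (−$229 billion) = +$105.569 billion.
Expenditure multiplier = 1/(1 − MPC) = 1/(1 − 0.461) = 1/0.539 ≈ 1.855.
The tax multiplier is −c × k ≈ −0.855, so ΔY = k × (−c·ΔT) = (+$105.569 billion) / 0.539 ≈ +$195.9 billion.

+$195.9 billion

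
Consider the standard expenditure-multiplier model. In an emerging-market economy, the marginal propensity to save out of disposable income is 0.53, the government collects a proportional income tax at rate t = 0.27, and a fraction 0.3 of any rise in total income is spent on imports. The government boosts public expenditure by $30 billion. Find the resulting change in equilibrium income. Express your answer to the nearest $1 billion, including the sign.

MPC = 1 − MPS = 1 − 0.53 = 0.47.
Expenditure multiplier = 1/(1 − c(1−t) + m) = 1/(1 − 0.47×0.73 + 0.3) = 1/0.9569 ≈ 1.045.
ΔY = k × ΔG = (+$30 billion) / 0.9569 ≈ +$31 billion.

+$31 billion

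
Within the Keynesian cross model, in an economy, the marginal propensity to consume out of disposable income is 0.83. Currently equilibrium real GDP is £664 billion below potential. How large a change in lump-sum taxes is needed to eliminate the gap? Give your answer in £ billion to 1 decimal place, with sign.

−£136.0 billion

Spending multiplier = 1/(1 − MPC) = 1/(1 − 0.83) = 1/0.17 ≈ 5.882.
Tax multiplier = −c·k = −0.83/0.17 ≈ −4.882. Need ΔY = +£664 billion, so ΔT = ΔY/(−c·k) = −(+£664 billion) × 0.17 / 0.83 = −£136 billion.
The government should cut lump-sum taxes by £136 billion.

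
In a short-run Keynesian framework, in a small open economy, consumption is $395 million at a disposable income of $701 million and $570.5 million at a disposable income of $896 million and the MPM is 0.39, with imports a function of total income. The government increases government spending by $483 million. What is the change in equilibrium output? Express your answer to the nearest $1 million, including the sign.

+$986 million

MPC = ΔC/ΔYd = (570.5 − 395)/(896 − 701) = 175.5/195 = 0.9.
Government-spending multiplier = 1/(1 − c + m) = 1/(1 − 0.9 + 0.39) = 1/0.49 ≈ 2.041.
ΔY = k × ΔG = (+$483 million) / 0.49 ≈ +$986 million.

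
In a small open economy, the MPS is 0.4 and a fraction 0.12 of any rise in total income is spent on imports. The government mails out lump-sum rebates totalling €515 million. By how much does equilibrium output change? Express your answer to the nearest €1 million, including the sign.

MPC = 1 − MPS = 1 − 0.4 = 0.6.
A lump-sum tax change of −€515 million shifts disposable income by +€515 million; first-round consumption changes by −c × ΔT = −0.6 × (−€515 million) = +€309 million.
Expenditure multiplier = 1/(1 − c + m) = 1/(1 − 0.6 + 0.12) = 1/0.52 ≈ 1.923.
The tax multiplier is −c × k ≈ −1.154, so ΔY = k × (−c·ΔT) = (+€309 million) / 0.52 ≈ +€594 million.

+€594 million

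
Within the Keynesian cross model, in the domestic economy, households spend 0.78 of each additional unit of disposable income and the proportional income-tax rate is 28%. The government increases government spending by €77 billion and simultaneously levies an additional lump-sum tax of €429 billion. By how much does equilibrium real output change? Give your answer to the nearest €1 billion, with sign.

Expenditure multiplier = 1/(1 − c(1−t)) = 1/(1 − 0.78×0.72) = 1/0.4384 ≈ 2.281.
ΔG contributes k·ΔG = (+€77 billion) / 0.4384 ≈ +€175.6 billion.
ΔT of +€429 billion changes first-round spending by −c·ΔT = −€334.62 billion, contributing k·(−c·ΔT) = (−€334.62 billion) / 0.4384 ≈ −€763.3 billion.
Net ΔY = k(ΔG − c·ΔT) = (−€257.62 billion) / 0.4384 ≈ −€588 billion.

−€588 billion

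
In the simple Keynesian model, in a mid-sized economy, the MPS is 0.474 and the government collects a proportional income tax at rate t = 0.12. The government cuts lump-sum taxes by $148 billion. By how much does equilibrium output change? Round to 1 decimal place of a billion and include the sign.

+$144.9 billion

MPC = 1 − MPS = 1 − 0.474 = 0.526.
A lump-sum tax change of −$148 billion shifts disposable income by +$148 billion; first-round consumption changes by −c × ΔT = −0.526 × (−$148 billion) = +$77.848 billion.
Expenditure multiplier = 1/(1 − c(1−t)) = 1/(1 − 0.526×0.88) = 1/0.53712 ≈ 1.862.
The tax multiplier is −c × k ≈ −0.979, so ΔY = k × (−c·ΔT) = (+$77.848 billion) / 0.53712 ≈ +$144.9 billion.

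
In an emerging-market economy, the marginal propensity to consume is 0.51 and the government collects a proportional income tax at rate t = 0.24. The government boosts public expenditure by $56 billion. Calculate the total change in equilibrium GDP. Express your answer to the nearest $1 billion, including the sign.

+$91 billion

Expenditure multiplier = 1/(1 − c(1−t)) = 1/(1 − 0.51×0.76) = 1/0.6124 ≈ 1.633.
ΔY = k × ΔG = (+$56 billion) / 0.6124 ≈ +$91 billion.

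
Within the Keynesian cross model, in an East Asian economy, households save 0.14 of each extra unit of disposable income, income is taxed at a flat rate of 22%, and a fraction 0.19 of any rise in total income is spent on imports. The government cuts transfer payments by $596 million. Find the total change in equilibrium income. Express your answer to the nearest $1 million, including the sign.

MPC = 1 − MPS = 1 − 0.14 = 0.86.
The transfer change shifts disposable income by −$596 million, so first-round consumption changes by c·ΔTR = 0.86 × (−$596 million) = −$512.56 million.
Expenditure multiplier = 1/(1 − c(1−t) + m) = 1/(1 − 0.86×0.78 + 0.19) = 1/0.5192 ≈ 1.926.
The transfer multiplier is c × k ≈ 1.656, so ΔY = k × (c·ΔTR) = (−$512.56 million) / 0.5192 ≈ −$987 million.

−$987 million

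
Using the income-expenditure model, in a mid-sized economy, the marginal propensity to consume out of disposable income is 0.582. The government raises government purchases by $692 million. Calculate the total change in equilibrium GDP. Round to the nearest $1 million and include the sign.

+$1,656 million

Spending multiplier = 1/(1 − MPC) = 1/(1 − 0.582) = 1/0.418 ≈ 2.392.
ΔY = k × ΔG = (+$692 million) / 0.418 ≈ +$1,656 million.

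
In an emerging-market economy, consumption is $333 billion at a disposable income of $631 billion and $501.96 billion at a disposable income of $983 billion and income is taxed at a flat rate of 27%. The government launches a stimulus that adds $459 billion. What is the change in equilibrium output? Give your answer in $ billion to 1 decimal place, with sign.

MPC = ΔC/ΔYd = (501.96 − 333)/(983 − 631) = 168.96/352 = 0.48.
Expenditure multiplier = 1/(1 − c(1−t)) = 1/(1 − 0.48×0.73) = 1/0.6496 ≈ 1.539.
ΔY = k × ΔG = (+$459 billion) / 0.6496 ≈ +$706.6 billion.

+$706.6 billion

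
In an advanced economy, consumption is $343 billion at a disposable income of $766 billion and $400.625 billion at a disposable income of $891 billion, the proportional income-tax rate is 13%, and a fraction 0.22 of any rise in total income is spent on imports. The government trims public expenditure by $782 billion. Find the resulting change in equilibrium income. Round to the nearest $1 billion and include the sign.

MPC = ΔC/ΔYd = (400.625 − 343)/(891 − 766) = 57.625/125 = 0.461.
Expenditure multiplier = 1/(1 − c(1−t) + m) = 1/(1 − 0.461×0.87 + 0.22) = 1/0.81893 ≈ 1.221.
ΔY = k × ΔG = (−$782 billion) / 0.81893 ≈ −$955 billion.

−$955 billion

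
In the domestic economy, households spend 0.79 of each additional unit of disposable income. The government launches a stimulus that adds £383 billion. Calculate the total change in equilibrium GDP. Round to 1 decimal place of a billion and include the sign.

Spending multiplier = 1/(1 − MPC) = 1/(1 − 0.79) = 1/0.21 ≈ 4.762.
ΔY = k × ΔG = (+£383 billion) / 0.21 ≈ +£1,823.8 billion.

+£1,823.8 billion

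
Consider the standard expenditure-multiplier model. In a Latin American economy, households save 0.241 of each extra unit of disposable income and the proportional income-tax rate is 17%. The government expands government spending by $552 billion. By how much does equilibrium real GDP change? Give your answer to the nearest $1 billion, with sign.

+$1,492 billion

MPC = 1 − MPS = 1 − 0.241 = 0.759.
Expenditure multiplier = 1/(1 − c(1−t)) = 1/(1 − 0.759×0.83) = 1/0.37003 ≈ 2.702.
ΔY = k × ΔG = (+$552 billion) / 0.37003 ≈ +$1,492 billion.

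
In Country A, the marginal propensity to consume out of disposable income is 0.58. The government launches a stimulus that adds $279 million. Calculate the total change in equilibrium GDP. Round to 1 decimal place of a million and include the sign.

+$664.3 million

Spending multiplier = 1/(1 − MPC) = 1/(1 − 0.58) = 1/0.42 ≈ 2.381.
ΔY = k × ΔG = (+$279 million) / 0.42 ≈ +$664.3 million.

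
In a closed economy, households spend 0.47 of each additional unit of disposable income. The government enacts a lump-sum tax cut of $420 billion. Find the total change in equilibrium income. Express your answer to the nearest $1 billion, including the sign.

+$372 billion

A lump-sum tax change of −$420 billion shifts disposable income by +$420 billion; first-round consumption changes by −c × ΔT = −0.47 × (−$420 billion) = +$197.4 billion.
Expenditure multiplier = 1/(1 − MPC) = 1/(1 − 0.47) = 1/0.53 ≈ 1.887.
The tax multiplier is −c × k ≈ −0.887, so ΔY = k × (−c·ΔT) = (+$197.4 billion) / 0.53 ≈ +$372 billion.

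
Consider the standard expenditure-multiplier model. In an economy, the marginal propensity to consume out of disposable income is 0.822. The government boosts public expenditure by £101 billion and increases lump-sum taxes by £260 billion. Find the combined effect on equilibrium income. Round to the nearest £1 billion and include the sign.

−£633 billion

Expenditure multiplier = 1/(1 − MPC) = 1/(1 − 0.822) = 1/0.178 ≈ 5.618.
ΔG contributes k·ΔG = (+£101 billion) / 0.178 ≈ +£567.4 billion.
ΔT of +£260 billion changes first-round spending by −c·ΔT = −£213.72 billion, contributing k·(−c·ΔT) = (−£213.72 billion) / 0.178 ≈ −£1,200.7 billion.
Net ΔY = k(ΔG − c·ΔT) = (−£112.72 billion) / 0.178 ≈ −£633 billion.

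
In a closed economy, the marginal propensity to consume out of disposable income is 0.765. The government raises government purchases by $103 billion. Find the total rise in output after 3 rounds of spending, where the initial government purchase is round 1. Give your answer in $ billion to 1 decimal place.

Round 1 adds ΔG = $103 billion; each later round is MPC = 0.765 times the previous.
After 3 rounds: 103 + 78.795 + 60.278175 = ΔG·(1 − c^3)/(1 − c) = 103 × (1 − 0.447697125)/0.235 ≈ $242.1 billion.

$242.1 billion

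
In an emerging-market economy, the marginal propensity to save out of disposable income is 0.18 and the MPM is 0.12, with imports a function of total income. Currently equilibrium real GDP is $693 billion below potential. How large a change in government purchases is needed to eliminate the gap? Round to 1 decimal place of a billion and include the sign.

MPC = 1 − MPS = 1 − 0.18 = 0.82.
Spending multiplier = 1/(1 − c + m) = 1/(1 − 0.82 + 0.12) = 1/0.3 ≈ 3.333.
Need ΔY = +$693 billion, so ΔG = ΔY/k = (+$693 billion) × 0.3 = +$207.9 billion.
The government should increase government purchases by $207.9 billion.

+$207.9 billion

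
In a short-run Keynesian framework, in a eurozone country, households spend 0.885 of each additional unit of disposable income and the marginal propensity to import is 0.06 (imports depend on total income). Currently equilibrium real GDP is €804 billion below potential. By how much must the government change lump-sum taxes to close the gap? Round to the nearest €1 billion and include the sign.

Spending multiplier = 1/(1 − c + m) = 1/(1 − 0.885 + 0.06) = 1/0.175 ≈ 5.714.
Tax multiplier = −c·k = −0.885/0.175 ≈ −5.057. Need ΔY = +€804 billion, so ΔT = ΔY/(−c·k) = −(+€804 billion) × 0.175 / 0.885 ≈ −€159 billion.
The government should cut lump-sum taxes by €159 billion.

−€159 billion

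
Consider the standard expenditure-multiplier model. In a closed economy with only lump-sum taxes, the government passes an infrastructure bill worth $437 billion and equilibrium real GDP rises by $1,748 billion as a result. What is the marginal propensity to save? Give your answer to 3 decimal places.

0.250

Implied spending multiplier k = ΔY/ΔG = 1,748/437 = 4.
Since k = 1/(1 − MPC), MPC = 1 − 1/k = 1 − ΔG/ΔY = 1 − 437/1,748 = 0.750.
MPS = 1 − MPC = 0.250.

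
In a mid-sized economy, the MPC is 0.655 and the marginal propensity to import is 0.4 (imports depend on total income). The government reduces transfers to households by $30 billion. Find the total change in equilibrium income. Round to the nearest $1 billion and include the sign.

−$26 billion

The transfer change shifts disposable income by −$30 billion, so first-round consumption changes by c·ΔTR = 0.655 × (−$30 billion) = −$19.65 billion.
Expenditure multiplier = 1/(1 − c + m) = 1/(1 − 0.655 + 0.4) = 1/0.745 ≈ 1.342.
The transfer multiplier is c × k ≈ 0.879, so ΔY = k × (c·ΔTR) = (−$19.65 billion) / 0.745 ≈ −$26 billion.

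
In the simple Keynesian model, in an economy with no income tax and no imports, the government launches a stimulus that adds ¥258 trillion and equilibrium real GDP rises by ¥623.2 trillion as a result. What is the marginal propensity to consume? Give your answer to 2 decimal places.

0.59

Implied spending multiplier k = ΔY/ΔG = 623.2/258 ≈ 2.4155.
Since k = 1/(1 − MPC), MPC = 1 − 1/k = 1 − ΔG/ΔY = 1 − 258/623.2 ≈ 0.59.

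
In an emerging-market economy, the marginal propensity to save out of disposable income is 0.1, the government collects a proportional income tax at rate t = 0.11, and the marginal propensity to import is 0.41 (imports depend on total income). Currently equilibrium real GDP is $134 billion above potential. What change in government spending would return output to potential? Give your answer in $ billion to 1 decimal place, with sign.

MPC = 1 − MPS = 1 − 0.1 = 0.9.
Spending multiplier = 1/(1 − c(1−t) + m) = 1/(1 − 0.9×0.89 + 0.41) = 1/0.609 ≈ 1.642.
Need ΔY = −$134 billion, so ΔG = ΔY/k = (−$134 billion) × 0.609 ≈ −$81.6 billion.
The government should cut government spending by $81.6 billion.

−$81.6 billion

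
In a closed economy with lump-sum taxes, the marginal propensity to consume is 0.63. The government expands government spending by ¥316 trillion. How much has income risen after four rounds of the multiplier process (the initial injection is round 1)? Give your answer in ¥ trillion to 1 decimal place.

¥719.5 trillion

Round 1 adds ΔG = ¥316 trillion; each later round is MPC = 0.63 times the previous.
After 4 rounds: 316 + 199.08 + 125.4204 + 79.014852 = ΔG·(1 − c^4)/(1 − c) = 316 × (1 − 0.15752961)/0.37 ≈ ¥719.5 trillion.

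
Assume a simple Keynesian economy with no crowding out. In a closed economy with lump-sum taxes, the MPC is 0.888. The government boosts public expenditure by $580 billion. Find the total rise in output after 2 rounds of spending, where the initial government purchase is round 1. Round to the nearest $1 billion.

Round 1 adds ΔG = $580 billion; each later round is MPC = 0.888 times the previous.
After 2 rounds: 580 + 515.04 = ΔG·(1 − c^2)/(1 − c) = 580 × (1 − 0.788544)/0.112 ≈ $1,095 billion.

$1,095 billion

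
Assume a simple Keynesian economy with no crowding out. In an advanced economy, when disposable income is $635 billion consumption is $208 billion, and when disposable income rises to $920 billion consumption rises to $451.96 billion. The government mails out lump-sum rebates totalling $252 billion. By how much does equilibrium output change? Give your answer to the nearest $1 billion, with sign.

+$1,498 billion

MPC = ΔC/ΔYd = (451.96 − 208)/(920 − 635) = 243.96/285 = 0.856.
A lump-sum tax change of −$252 billion shifts disposable income by +$252 billion; first-round consumption changes by −c × ΔT = −0.856 × (−$252 billion) = +$215.712 billion.
Expenditure multiplier = 1/(1 − MPC) = 1/(1 − 0.856) = 1/0.144 ≈ 6.944.
The tax multiplier is −c × k ≈ −5.944, so ΔY = k × (−c·ΔT) = (+$215.712 billion) / 0.144 = +$1,498 billion.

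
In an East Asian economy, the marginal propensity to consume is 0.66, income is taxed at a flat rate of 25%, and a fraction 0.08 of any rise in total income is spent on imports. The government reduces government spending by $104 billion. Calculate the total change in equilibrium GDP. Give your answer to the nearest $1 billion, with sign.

Expenditure multiplier = 1/(1 − c(1−t) + m) = 1/(1 − 0.66×0.75 + 0.08) = 1/0.585 ≈ 1.709.
ΔY = k × ΔG = (−$104 billion) / 0.585 ≈ −$178 billion.

−$178 billion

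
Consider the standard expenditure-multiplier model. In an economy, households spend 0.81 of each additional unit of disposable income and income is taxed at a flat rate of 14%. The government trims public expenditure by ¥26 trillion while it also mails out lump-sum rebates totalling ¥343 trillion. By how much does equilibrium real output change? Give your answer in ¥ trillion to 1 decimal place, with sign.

Expenditure multiplier = 1/(1 − c(1−t)) = 1/(1 − 0.81×0.86) = 1/0.3034 ≈ 3.296.
ΔG contributes k·ΔG = (−¥26 trillion) / 0.3034 ≈ −¥85.7 trillion.
ΔT of −¥343 trillion changes first-round spending by −c·ΔT = +¥277.83 trillion, contributing k·(−c·ΔT) = (+¥277.83 trillion) / 0.3034 ≈ +¥915.7 trillion.
Net ΔY = k(ΔG − c·ΔT) = (+¥251.83 trillion) / 0.3034 ≈ +¥830 trillion.

+¥830.0 trillion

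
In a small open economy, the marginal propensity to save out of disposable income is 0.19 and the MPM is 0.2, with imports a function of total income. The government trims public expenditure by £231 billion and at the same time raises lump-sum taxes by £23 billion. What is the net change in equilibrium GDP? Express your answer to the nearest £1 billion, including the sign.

−£640 billion

MPC = 1 − MPS = 1 − 0.19 = 0.81.
Expenditure multiplier = 1/(1 − c + m) = 1/(1 − 0.81 + 0.2) = 1/0.39 ≈ 2.564.
ΔG contributes k·ΔG = (−£231 billion) / 0.39 ≈ −£592.3 billion.
ΔT of +£23 billion changes first-round spending by −c·ΔT = −£18.63 billion, contributing k·(−c·ΔT) = (−£18.63 billion) / 0.39 ≈ −£47.8 billion.
Net ΔY = k(ΔG − c·ΔT) = (−£249.63 billion) / 0.39 ≈ −£640 billion.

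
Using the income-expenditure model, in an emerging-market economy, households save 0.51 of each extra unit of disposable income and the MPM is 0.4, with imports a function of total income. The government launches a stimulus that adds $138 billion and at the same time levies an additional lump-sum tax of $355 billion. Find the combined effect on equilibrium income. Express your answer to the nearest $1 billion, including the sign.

MPC = 1 − MPS = 1 − 0.51 = 0.49.
Expenditure multiplier = 1/(1 − c + m) = 1/(1 − 0.49 + 0.4) = 1/0.91 ≈ 1.099.
ΔG contributes k·ΔG = (+$138 billion) / 0.91 ≈ +$151.6 billion.
ΔT of +$355 billion changes first-round spending by −c·ΔT = −$173.95 billion, contributing k·(−c·ΔT) = (−$173.95 billion) / 0.91 ≈ −$191.2 billion.
Net ΔY = k(ΔG − c·ΔT) = (−$35.95 billion) / 0.91 ≈ −$40 billion.

−$40 billion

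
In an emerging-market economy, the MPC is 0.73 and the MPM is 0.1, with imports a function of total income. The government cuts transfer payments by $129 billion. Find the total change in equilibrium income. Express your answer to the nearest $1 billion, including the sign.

The transfer change shifts disposable income by −$129 billion, so first-round consumption changes by c·ΔTR = 0.73 × (−$129 billion) = −$94.17 billion.
Expenditure multiplier = 1/(1 − c + m) = 1/(1 − 0.73 + 0.1) = 1/0.37 ≈ 2.703.
The transfer multiplier is c × k ≈ 1.973, so ΔY = k × (c·ΔTR) = (−$94.17 billion) / 0.37 ≈ −$255 billion.

−$255 billion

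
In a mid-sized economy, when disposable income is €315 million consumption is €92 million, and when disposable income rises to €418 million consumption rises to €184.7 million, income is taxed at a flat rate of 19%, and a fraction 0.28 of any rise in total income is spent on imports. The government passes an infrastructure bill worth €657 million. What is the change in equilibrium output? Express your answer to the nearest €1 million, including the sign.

+€1,192 million

MPC = ΔC/ΔYd = (184.7 − 92)/(418 − 315) = 92.7/103 = 0.9.
Expenditure multiplier = 1/(1 − c(1−t) + m) = 1/(1 − 0.9×0.81 + 0.28) = 1/0.551 ≈ 1.815.
ΔY = k × ΔG = (+€657 million) / 0.551 ≈ +€1,192 million.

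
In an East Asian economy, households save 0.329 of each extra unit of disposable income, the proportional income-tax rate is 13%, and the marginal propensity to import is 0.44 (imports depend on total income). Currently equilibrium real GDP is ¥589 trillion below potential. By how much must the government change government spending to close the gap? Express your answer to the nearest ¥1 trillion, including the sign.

+¥504 trillion

MPC = 1 − MPS = 1 − 0.329 = 0.671.
Spending multiplier = 1/(1 − c(1−t) + m) = 1/(1 − 0.671×0.87 + 0.44) = 1/0.85623 ≈ 1.168.
Need ΔY = +¥589 trillion, so ΔG = ΔY/k = (+¥589 trillion) × 0.85623 ≈ +¥504 trillion.
The government should increase government spending by ¥504 trillion.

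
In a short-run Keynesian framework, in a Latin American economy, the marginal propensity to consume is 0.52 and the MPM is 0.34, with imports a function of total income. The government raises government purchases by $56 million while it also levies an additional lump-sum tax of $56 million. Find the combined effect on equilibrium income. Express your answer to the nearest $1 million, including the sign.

+$33 million

Expenditure multiplier = 1/(1 − c + m) = 1/(1 − 0.52 + 0.34) = 1/0.82 ≈ 1.22.
ΔG contributes k·ΔG = (+$56 million) / 0.82 ≈ +$68.3 million.
ΔT of +$56 million changes first-round spending by −c·ΔT = −$29.12 million, contributing k·(−c·ΔT) = (−$29.12 million) / 0.82 ≈ −$35.5 million.
Net ΔY = k(ΔG − c·ΔT) = (+$26.88 million) / 0.82 ≈ +$33 million.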